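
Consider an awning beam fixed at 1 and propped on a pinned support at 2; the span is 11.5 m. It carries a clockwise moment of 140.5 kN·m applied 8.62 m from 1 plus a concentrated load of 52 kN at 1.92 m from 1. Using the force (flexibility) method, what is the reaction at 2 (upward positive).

R_2 = 19.23 kN

Take the reaction at 2 as the redundant and release it; the primary structure is a cantilever fixed at 1.
Deflection at 2 on the released cantilever, summing each load's contribution:
  clockwise couple 140.5 at a = 8.62: M₀a(2L − a)/(2EI) = 8708/EI
  point load 52 at a = 1.92: Pa²(3L − a)/(6EI) = 1041/EI
  δ_0 = 9749/EI
Flexibility coefficient — unit upward force at 2: δ_{22} = L³/(3EI) = 507/EI.
The prop prevents deflection at 2: R_2 = δ_0/δ_{22} = 9749/507 = 19.23 kN.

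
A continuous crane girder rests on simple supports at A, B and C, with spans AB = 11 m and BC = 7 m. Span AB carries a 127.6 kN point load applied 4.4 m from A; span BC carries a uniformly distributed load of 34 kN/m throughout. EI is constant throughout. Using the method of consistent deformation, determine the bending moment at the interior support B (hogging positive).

Release continuity at B by inserting a hinge; the redundant is the internal moment M_B. The primary structure is two simply-supported spans AB and BC.
Rotations at B on the released spans (each span's end-slope, ×1/EI):
  span AB: point load 127.6 at a = 4.4: Pab(L + a)/(6LEI) = 864.6/EI
  span BC: UDL 34: wL³/(24EI) = 485.9/EI
  relative rotation θ_0 = (864.6 + 485.9)/EI = 1351/EI
A unit hogging moment at B produces rotation L₁/(3EI) + L₂/(3EI) = 6/EI.
Slope continuity at B: θ_0 = M_B·6/EI, so M_B = 1351/6 = 225.1 kN·m (hogging).

M_B = 225.1 kN·m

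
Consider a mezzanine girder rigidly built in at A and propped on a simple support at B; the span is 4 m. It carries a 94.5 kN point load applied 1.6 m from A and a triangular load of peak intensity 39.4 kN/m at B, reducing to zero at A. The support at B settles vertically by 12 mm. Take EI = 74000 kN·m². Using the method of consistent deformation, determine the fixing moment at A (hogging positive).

M_A = 275.8 kN·m

Remove the prop at B; the released (primary) structure is a cantilever built in at A.
Free-end deflection of the primary structure under the applied loading (downward +):
  point load 94.5 at a = 1.6: Pa²(3L − a)/(6EI) = 419.3/EI
  triangular load, peak 39.4 at the free end: 11w₀L⁴/(120EI) = 924.6/EI
  δ_0 = 1344/EI
Tip deflection under a unit load at B: L³/(3EI) = 21.33/EI.
With EI = 74000 kN·m²: δ_0 = 0.018161 m and δ_{BB} = 0.000288 m/kN.
Compatibility — the beam at B must follow the support down by 0.012 m: δ_0 − R_B·δ_{BB} = 0.012, so R_B = (0.018161 − 0.012)/0.000288 = 21.37 kN.
Moment equilibrium about A: M_A = Σ(load moments about A) − R_B·L = 361.3 − 21.37×4 = 275.8 kN·m.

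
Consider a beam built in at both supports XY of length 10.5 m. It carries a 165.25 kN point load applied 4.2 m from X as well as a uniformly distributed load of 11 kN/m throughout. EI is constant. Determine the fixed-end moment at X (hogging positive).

M_X = 350.9 kN·m

Take the two fixed-end moments M_X, M_Y as redundants; the released structure is the simple span XY.
Simple-span end rotations at X and Y under the given loads:
  at X: point load 165.25 at a = 4.2: Pab(L + b)/(6LEI) = 1166/EI
  at Y: point load 165.25 at a = 4.2: Pab(L + a)/(6LEI) = 1020/EI
  at X: UDL 11: wL³/(24EI) = 530.6/EI
  at Y: UDL 11: wL³/(24EI) = 530.6/EI
  θ_X0 = 1697/EI,  θ_Y0 = 1551/EI
Flexibility coefficients: a unit moment at one end gives L/(3EI) there and L/(6EI) at the far end, so f₁₁ = f₂₂ = 3.5/EI and f₁₂ = f₂₁ = 1.75/EI.
Compatibility — zero rotation at each built-in end:
  3.5 M_X + 1.75 M_Y = 1697
  1.75 M_X + 3.5 M_Y = 1551
Solving the pair gives M_X = 350.9 kN·m and M_Y = 267.6 kN·m (hogging).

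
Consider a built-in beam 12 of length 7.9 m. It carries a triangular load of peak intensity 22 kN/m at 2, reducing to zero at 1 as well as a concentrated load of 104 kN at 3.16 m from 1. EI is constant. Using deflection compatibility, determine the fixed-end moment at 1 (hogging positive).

Take the two fixed-end moments M_1, M_2 as redundants; the released structure is the simple span 12.
End rotations of the released simple span under the applied load (×1/EI):
  at 1: triangular load, peak 22: 7w₀L³/(360EI) = 210.9/EI
  at 2: triangular load, peak 22: w₀L³/(45EI) = 241/EI
  at 1: point load 104 at a = 3.16: Pab(L + b)/(6LEI) = 415.4/EI
  at 2: point load 104 at a = 3.16: Pab(L + a)/(6LEI) = 363.5/EI
  θ_10 = 626.3/EI,  θ_20 = 604.5/EI
Flexibility coefficients: a unit moment at one end gives L/(3EI) there and L/(6EI) at the far end, so f₁₁ = f₂₂ = 2.633/EI and f₁₂ = f₂₁ = 1.317/EI.
Compatibility — zero rotation at each built-in end:
  2.633 M_1 + 1.317 M_2 = 626.3
  1.317 M_1 + 2.633 M_2 = 604.5
Solving the pair gives M_1 = 164.1 kN·m and M_2 = 147.5 kN·m (hogging).

M_1 = 164.1 kN·m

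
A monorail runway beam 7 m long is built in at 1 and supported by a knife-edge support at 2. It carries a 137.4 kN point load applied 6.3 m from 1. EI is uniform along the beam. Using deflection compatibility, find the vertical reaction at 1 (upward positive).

R_1 = 20.54 kN

Release the roller at 2. Primary structure: cantilever fixed at 1.
Free-end deflection of the primary structure under the applied loading (downward +):
  point load 137.4 at a = 6.3: Pa²(3L − a)/(6EI) = 13361/EI
Flexibility coefficient — unit upward force at 2: δ_{22} = L³/(3EI) = 114.3/EI.
Compatibility at 2: δ_0 − R_2·δ_{22} = 0, so R_2 = 13361/114.3 = 116.9 kN.
Vertical equilibrium: R_1 = ΣP − R_2 = 137.4 − 116.9 = 20.54 kN.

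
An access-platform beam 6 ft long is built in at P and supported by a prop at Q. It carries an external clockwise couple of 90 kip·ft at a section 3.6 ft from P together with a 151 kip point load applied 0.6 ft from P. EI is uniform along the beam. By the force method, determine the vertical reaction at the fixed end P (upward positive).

R_P = 129.9 kip

Take the reaction at Q as the redundant and release it; the primary structure is a cantilever fixed at P.
Downward deflection at the released point Q due to the loads:
  clockwise couple 90 at a = 3.6: M₀a(2L − a)/(2EI) = 1361/EI
  point load 151 at a = 0.6: Pa²(3L − a)/(6EI) = 157.6/EI
  δ_0 = 1518/EI
Tip deflection under a unit load at Q: L³/(3EI) = 72/EI.
The prop prevents deflection at Q: R_Q = δ_0/δ_{QQ} = 1518/72 = 21.09 kip.
Vertical equilibrium: R_P = ΣP − R_Q = 151 − 21.09 = 129.9 kip.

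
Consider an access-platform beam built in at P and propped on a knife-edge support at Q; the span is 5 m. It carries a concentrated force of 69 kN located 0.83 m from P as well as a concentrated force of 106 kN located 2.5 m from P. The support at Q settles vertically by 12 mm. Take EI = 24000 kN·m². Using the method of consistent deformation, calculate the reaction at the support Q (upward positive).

Release the roller at Q. Primary structure: cantilever fixed at P.
Downward deflection at the released point Q due to the loads:
  point load 69 at a = 0.83: Pa²(3L − a)/(6EI) = 112.3/EI
  point load 106 at a = 2.5: Pa²(3L − a)/(6EI) = 1380/EI
  δ_0 = 1492/EI
Tip deflection under a unit load at Q: L³/(3EI) = 41.67/EI.
With EI = 24000 kN·m²: δ_0 = 0.062186 m and δ_{QQ} = 0.001736 m/kN.
Compatibility — the beam at Q must follow the support down by 0.012 m: δ_0 − R_Q·δ_{QQ} = 0.012, so R_Q = (0.062186 − 0.012)/0.001736 = 28.91 kN.

R_Q = 28.91 kN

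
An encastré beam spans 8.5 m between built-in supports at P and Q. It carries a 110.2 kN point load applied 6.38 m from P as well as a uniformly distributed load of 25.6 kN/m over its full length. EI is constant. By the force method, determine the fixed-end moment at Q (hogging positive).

M_Q = 285.8 kN·m

Take the two fixed-end moments M_P, M_Q as redundants; the released structure is the simple span PQ.
Simple-span end rotations at P and Q under the given loads:
  at P: point load 110.2 at a = 6.38: Pab(L + b)/(6LEI) = 310.4/EI
  at Q: point load 110.2 at a = 6.38: Pab(L + a)/(6LEI) = 434.9/EI
  at P: UDL 25.6: wL³/(24EI) = 655.1/EI
  at Q: UDL 25.6: wL³/(24EI) = 655.1/EI
  θ_P0 = 965.4/EI,  θ_Q0 = 1090/EI
Flexibility coefficients: a unit moment at one end gives L/(3EI) there and L/(6EI) at the far end, so f₁₁ = f₂₂ = 2.833/EI and f₁₂ = f₂₁ = 1.417/EI.
Compatibility — zero rotation at each built-in end:
  2.833 M_P + 1.417 M_Q = 965.4
  1.417 M_P + 2.833 M_Q = 1090
Solving the pair gives M_P = 197.9 kN·m and M_Q = 285.8 kN·m (hogging).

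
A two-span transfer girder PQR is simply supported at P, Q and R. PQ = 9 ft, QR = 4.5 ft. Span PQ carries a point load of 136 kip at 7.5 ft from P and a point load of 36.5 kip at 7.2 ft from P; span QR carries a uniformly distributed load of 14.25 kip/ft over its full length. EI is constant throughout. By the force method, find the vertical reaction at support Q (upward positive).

Release continuity at Q by inserting a hinge; the redundant is the internal moment M_Q. The primary structure is two simply-supported spans PQ and QR.
Discontinuity in slope at Q on the released structure — sum the simple-span end rotations:
  span PQ: point load 136 at a = 7.5: Pab(L + a)/(6LEI) = 467.5/EI
  span PQ: point load 36.5 at a = 7.2: Pab(L + a)/(6LEI) = 141.9/EI
  span QR: UDL 14.25: wL³/(24EI) = 54.11/EI
  relative rotation θ_0 = (609.4 + 54.11)/EI = 663.5/EI
A unit hogging moment at Q produces rotation L₁/(3EI) + L₂/(3EI) = 4.5/EI.
Compatibility: M_Q·(L₁+L₂)/(3EI) = θ_0, giving M_Q = 147.4 kip·ft (hogging).
Span PQ, ΣM about P with M_Q applied at Q: R_Q^{PQ}·9 = 1283 + 147.4, so R_Q^{PQ} = 158.9 kip and R_P = 172.5 − 158.9 = 13.58 kip.
Span QR, ΣM about R: R_Q^{QR}·4.5 = 144.3 + 147.4, so R_Q^{QR} = 64.83 kip and R_R = 64.12 − 64.83 = -0.7038 kip.
R_Q = 158.9 + 64.83 = 223.7 kip.

R_Q = 223.7 kip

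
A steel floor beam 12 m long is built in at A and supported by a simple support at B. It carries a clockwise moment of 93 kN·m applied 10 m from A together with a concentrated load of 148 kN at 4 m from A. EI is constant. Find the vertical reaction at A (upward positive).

Choose R_B as the redundant. The primary structure is the cantilever fixed at A.
Free-end deflection of the primary structure under the applied loading (downward +):
  clockwise couple 93 at a = 10: M₀a(2L − a)/(2EI) = 6510/EI
  point load 148 at a = 4: Pa²(3L − a)/(6EI) = 12629/EI
  δ_0 = 19139/EI
Flexibility coefficient — unit upward force at B: δ_{BB} = L³/(3EI) = 576/EI.
The prop prevents deflection at B: R_B = δ_0/δ_{BB} = 19139/576 = 33.23 kN.
Vertical equilibrium: R_A = ΣP − R_B = 148 − 33.23 = 114.8 kN.

R_A = 114.8 kN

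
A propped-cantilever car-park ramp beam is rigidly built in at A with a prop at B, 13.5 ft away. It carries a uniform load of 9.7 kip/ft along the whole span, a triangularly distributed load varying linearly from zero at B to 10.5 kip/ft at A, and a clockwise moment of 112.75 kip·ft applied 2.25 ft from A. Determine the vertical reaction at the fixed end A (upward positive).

Take the reaction at B as the redundant and release it; the primary structure is a cantilever fixed at A.
Free-end deflection of the primary structure under the applied loading (downward +):
  UDL 9.7: wL⁴/(8EI) = 40273/EI
  triangular load, peak 10.5 at the fixed end: w₀L⁴/(30EI) = 11625/EI
  clockwise couple 112.75 at a = 2.25: M₀a(2L − a)/(2EI) = 3139/EI
  δ_0 = 55038/EI
Flexibility coefficient — unit upward force at B: δ_{BB} = L³/(3EI) = 820.1/EI.
The prop prevents deflection at B: R_B = δ_0/δ_{BB} = 55038/820.1 = 67.11 kip.
Vertical equilibrium: R_A = ΣP − R_B = 201.8 − 67.11 = 134.7 kip.

R_A = 134.7 kip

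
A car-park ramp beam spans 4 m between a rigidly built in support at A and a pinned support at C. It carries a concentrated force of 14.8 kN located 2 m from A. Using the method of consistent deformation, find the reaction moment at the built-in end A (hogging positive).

Remove the prop at C; the released (primary) structure is a cantilever built in at A.
Deflection at C on the released cantilever, summing each load's contribution:
  point load 14.8 at a = 2: Pa²(3L − a)/(6EI) = 98.67/EI
Tip deflection under a unit load at C: L³/(3EI) = 21.33/EI.
Compatibility at C: δ_0 − R_C·δ_{CC} = 0, so R_C = 98.67/21.33 = 4.625 kN.
Moment equilibrium about A: M_A = Σ(load moments about A) − R_C·L = 29.6 − 4.625×4 = 11.1 kN·m.

M_A = 11.1 kN·m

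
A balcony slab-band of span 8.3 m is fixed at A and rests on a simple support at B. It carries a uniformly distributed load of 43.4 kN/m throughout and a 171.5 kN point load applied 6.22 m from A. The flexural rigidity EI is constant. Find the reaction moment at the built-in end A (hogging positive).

M_A = 540.9 kN·m

Choose R_B as the redundant. The primary structure is the cantilever fixed at A.
Free-end deflection of the primary structure under the applied loading (downward +):
  UDL 43.4: wL⁴/(8EI) = 25746/EI
  point load 171.5 at a = 6.22: Pa²(3L − a)/(6EI) = 20657/EI
  δ_0 = 46403/EI
Flexibility coefficient — unit upward force at B: δ_{BB} = L³/(3EI) = 190.6/EI.
Compatibility at B: δ_0 − R_B·δ_{BB} = 0, so R_B = 46403/190.6 = 243.5 kN.
Moment equilibrium about A: M_A = Σ(load moments about A) − R_B·L = 2562 − 243.5×8.3 = 540.9 kN·m.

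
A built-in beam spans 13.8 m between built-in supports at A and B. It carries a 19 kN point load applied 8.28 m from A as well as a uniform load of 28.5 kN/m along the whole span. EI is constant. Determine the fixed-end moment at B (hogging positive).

M_B = 490.1 kN·m

Take the two fixed-end moments M_A, M_B as redundants; the released structure is the simple span AB.
On the primary (simply-supported) span, the end slopes from the loading are:
  at A: point load 19 at a = 8.28: Pab(L + b)/(6LEI) = 202.6/EI
  at B: point load 19 at a = 8.28: Pab(L + a)/(6LEI) = 231.6/EI
  at A: UDL 28.5: wL³/(24EI) = 3121/EI
  at B: UDL 28.5: wL³/(24EI) = 3121/EI
  θ_A0 = 3323/EI,  θ_B0 = 3352/EI
Flexibility coefficients: a unit moment at one end gives L/(3EI) there and L/(6EI) at the far end, so f₁₁ = f₂₂ = 4.6/EI and f₁₂ = f₂₁ = 2.3/EI.
Compatibility — zero rotation at each built-in end:
  4.6 M_A + 2.3 M_B = 3323
  2.3 M_A + 4.6 M_B = 3352
Solving the pair gives M_A = 477.5 kN·m and M_B = 490.1 kN·m (hogging).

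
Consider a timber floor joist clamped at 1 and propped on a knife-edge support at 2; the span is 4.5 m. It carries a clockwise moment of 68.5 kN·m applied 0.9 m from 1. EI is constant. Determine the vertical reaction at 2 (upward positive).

Take the reaction at 2 as the redundant and release it; the primary structure is a cantilever fixed at 1.
Primary-structure tip deflection at 2 by superposition:
  clockwise couple 68.5 at a = 0.9: M₀a(2L − a)/(2EI) = 249.7/EI
Tip deflection under a unit load at 2: L³/(3EI) = 30.38/EI.
Compatibility at 2: δ_0 − R_2·δ_{22} = 0, so R_2 = 249.7/30.38 = 8.22 kN.

R_2 = 8.22 kN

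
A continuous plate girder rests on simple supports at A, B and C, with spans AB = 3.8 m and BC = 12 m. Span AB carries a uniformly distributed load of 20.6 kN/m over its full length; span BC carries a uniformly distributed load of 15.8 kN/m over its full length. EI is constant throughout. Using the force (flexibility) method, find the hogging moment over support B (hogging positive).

Insert a hinge at B; M_B is the redundant, and each span becomes simply supported.
Rotations at B on the released spans (each span's end-slope, ×1/EI):
  span AB: UDL 20.6: wL³/(24EI) = 47.1/EI
  span BC: UDL 15.8: wL³/(24EI) = 1138/EI
  relative rotation θ_0 = (47.1 + 1138)/EI = 1185/EI
A unit hogging moment at B produces rotation L₁/(3EI) + L₂/(3EI) = 5.267/EI.
Slope continuity at B: θ_0 = M_B·5.267/EI, so M_B = 1185/5.267 = 224.9 kN·m (hogging).

M_B = 224.9 kN·m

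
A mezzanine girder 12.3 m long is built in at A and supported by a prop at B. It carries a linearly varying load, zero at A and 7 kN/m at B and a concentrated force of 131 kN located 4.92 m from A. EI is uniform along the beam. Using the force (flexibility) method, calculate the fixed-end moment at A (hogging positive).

Remove the prop at B; the released (primary) structure is a cantilever built in at A.
Deflection at B on the released cantilever, summing each load's contribution:
  triangular load, peak 7 at the free end: 11w₀L⁴/(120EI) = 14687/EI
  point load 131 at a = 4.92: Pa²(3L − a)/(6EI) = 16902/EI
  δ_0 = 31589/EI
Tip deflection under a unit load at B: L³/(3EI) = 620.3/EI.
Compatibility at B: δ_0 − R_B·δ_{BB} = 0, so R_B = 31589/620.3 = 50.93 kN.
Moment equilibrium about A: M_A = Σ(load moments about A) − R_B·L = 997.5 − 50.93×12.3 = 371.1 kN·m.

M_A = 371.1 kN·m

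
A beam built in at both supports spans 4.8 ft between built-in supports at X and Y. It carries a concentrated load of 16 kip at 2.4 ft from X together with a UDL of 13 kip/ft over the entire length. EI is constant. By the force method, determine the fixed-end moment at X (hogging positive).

M_X = 34.56 kip·ft

Release both end moments; the primary structure is a simply-supported span XY with redundants M_X and M_Y.
On the primary (simply-supported) span, the end slopes from the loading are:
  at X: point load 16 at a = 2.4: Pab(L + b)/(6LEI) = 23.04/EI
  at Y: point load 16 at a = 2.4: Pab(L + a)/(6LEI) = 23.04/EI
  at X: UDL 13: wL³/(24EI) = 59.9/EI
  at Y: UDL 13: wL³/(24EI) = 59.9/EI
  θ_X0 = 82.94/EI,  θ_Y0 = 82.94/EI
Flexibility coefficients: a unit moment at one end gives L/(3EI) there and L/(6EI) at the far end, so f₁₁ = f₂₂ = 1.6/EI and f₁₂ = f₂₁ = 0.8/EI.
Compatibility — zero rotation at each built-in end:
  1.6 M_X + 0.8 M_Y = 82.94
  0.8 M_X + 1.6 M_Y = 82.94
Solving the pair gives M_X = 34.56 kip·ft and M_Y = 34.56 kip·ft (hogging).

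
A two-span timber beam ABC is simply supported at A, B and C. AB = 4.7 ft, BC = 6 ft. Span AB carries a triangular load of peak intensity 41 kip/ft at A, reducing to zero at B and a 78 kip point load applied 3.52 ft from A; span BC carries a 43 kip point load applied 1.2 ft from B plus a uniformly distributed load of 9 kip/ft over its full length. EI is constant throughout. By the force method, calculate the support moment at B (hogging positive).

M_B = 93.23 kip·ft

Release continuity at B by inserting a hinge; the redundant is the internal moment M_B. The primary structure is two simply-supported spans AB and BC.
Discontinuity in slope at B on the released structure — sum the simple-span end rotations:
  span AB: triangular load, peak 41: 7w₀L³/(360EI) = 82.77/EI
  span AB: point load 78 at a = 3.52: Pab(L + a)/(6LEI) = 94.44/EI
  span BC: point load 43 at a = 1.2: Pab(L + b)/(6LEI) = 74.3/EI
  span BC: UDL 9: wL³/(24EI) = 81/EI
  relative rotation θ_0 = (177.2 + 155.3)/EI = 332.5/EI
A unit hogging moment at B produces rotation L₁/(3EI) + L₂/(3EI) = 3.567/EI.
Compatibility: M_B·(L₁+L₂)/(3EI) = θ_0, giving M_B = 93.23 kip·ft (hogging).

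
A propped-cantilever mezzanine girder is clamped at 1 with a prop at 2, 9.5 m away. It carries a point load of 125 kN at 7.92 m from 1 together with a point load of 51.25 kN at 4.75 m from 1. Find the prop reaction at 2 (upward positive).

Release the roller at 2. Primary structure: cantilever fixed at 1.
Primary-structure tip deflection at 2 by superposition:
  point load 125 at a = 7.92: Pa²(3L − a)/(6EI) = 26894/EI
  point load 51.25 at a = 4.75: Pa²(3L − a)/(6EI) = 4577/EI
  δ_0 = 31471/EI
Flexibility coefficient — unit upward force at 2: δ_{22} = L³/(3EI) = 285.8/EI.
The prop prevents deflection at 2: R_2 = δ_0/δ_{22} = 31471/285.8 = 110.1 kN.

R_2 = 110.1 kN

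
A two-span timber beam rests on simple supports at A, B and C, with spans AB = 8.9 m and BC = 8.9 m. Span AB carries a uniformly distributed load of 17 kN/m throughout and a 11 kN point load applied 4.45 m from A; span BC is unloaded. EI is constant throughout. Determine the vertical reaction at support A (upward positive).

R_A = 70.66 kN

Take M_B as the redundant. Released structure: two simple spans AB and BC with a hinge at B.
Discontinuity in slope at B on the released structure — sum the simple-span end rotations:
  span AB: UDL 17: wL³/(24EI) = 499.4/EI
  span AB: point load 11 at a = 4.45: Pab(L + a)/(6LEI) = 54.46/EI
  relative rotation θ_0 = (553.8 + 0)/EI = 553.8/EI
A unit hogging moment at B produces rotation L₁/(3EI) + L₂/(3EI) = 5.933/EI.
Compatibility: M_B·(L₁+L₂)/(3EI) = θ_0, giving M_B = 93.34 kN·m (hogging).
Span AB, ΣM about A with M_B applied at B: R_B^{AB}·8.9 = 722.2 + 93.34, so R_B^{AB} = 91.64 kN and R_A = 162.3 − 91.64 = 70.66 kN.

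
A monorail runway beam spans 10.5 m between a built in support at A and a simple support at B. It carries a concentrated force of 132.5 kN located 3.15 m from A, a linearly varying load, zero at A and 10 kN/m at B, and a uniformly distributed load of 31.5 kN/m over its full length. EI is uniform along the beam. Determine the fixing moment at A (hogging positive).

M_A = 746.8 kN·m

Release the roller at B. Primary structure: cantilever fixed at A.
Deflection at B on the released cantilever, summing each load's contribution:
  point load 132.5 at a = 3.15: Pa²(3L − a)/(6EI) = 6212/EI
  triangular load, peak 10 at the free end: 11w₀L⁴/(120EI) = 11142/EI
  UDL 31.5: wL⁴/(8EI) = 47861/EI
  δ_0 = 65215/EI
Flexibility coefficient — unit upward force at B: δ_{BB} = L³/(3EI) = 385.9/EI.
Compatibility at B: δ_0 − R_B·δ_{BB} = 0, so R_B = 65215/385.9 = 169 kN.
Moment equilibrium about A: M_A = Σ(load moments about A) − R_B·L = 2521 − 169×10.5 = 746.8 kN·m.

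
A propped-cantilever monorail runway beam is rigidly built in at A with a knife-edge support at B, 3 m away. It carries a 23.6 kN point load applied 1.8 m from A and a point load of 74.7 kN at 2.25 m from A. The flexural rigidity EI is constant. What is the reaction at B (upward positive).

R_B = 57.47 kN

Release the roller at B. Primary structure: cantilever fixed at A.
Deflection at B on the released cantilever, summing each load's contribution:
  point load 23.6 at a = 1.8: Pa²(3L − a)/(6EI) = 91.76/EI
  point load 74.7 at a = 2.25: Pa²(3L − a)/(6EI) = 425.4/EI
  δ_0 = 517.2/EI
Flexibility coefficient — unit upward force at B: δ_{BB} = L³/(3EI) = 9/EI.
The prop prevents deflection at B: R_B = δ_0/δ_{BB} = 517.2/9 = 57.47 kN.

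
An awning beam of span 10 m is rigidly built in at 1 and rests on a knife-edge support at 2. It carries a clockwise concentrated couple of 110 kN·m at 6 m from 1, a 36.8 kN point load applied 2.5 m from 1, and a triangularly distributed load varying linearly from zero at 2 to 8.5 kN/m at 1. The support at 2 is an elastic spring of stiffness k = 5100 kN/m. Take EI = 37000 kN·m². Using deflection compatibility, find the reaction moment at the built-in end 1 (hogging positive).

Choose R_2 as the redundant. The primary structure is the cantilever fixed at 1.
Free-end deflection of the primary structure under the applied loading (downward +):
  clockwise couple 110 at a = 6: M₀a(2L − a)/(2EI) = 4620/EI
  point load 36.8 at a = 2.5: Pa²(3L − a)/(6EI) = 1054/EI
  triangular load, peak 8.5 at the fixed end: w₀L⁴/(30EI) = 2833/EI
  δ_0 = 8508/EI
Flexibility coefficient — unit upward force at 2: δ_{22} = L³/(3EI) = 333.3/EI.
With EI = 37000 kN·m²: δ_0 = 0.22993 m and δ_{22} = 0.009009 m/kN.
Compatibility — the spring shortens by R_2/k under the reaction it provides: δ_0 − R_2·δ_{22} = R_2/k. With 1/k = 0.000196 m/kN, R_2 = δ_0 / (δ_{22} + 1/k) = 0.22993 / (0.009009 + 0.000196) = 24.98 kN.
Moment equilibrium about 1: M_1 = Σ(load moments about 1) − R_2·L = 343.7 − 24.98×10 = 93.88 kN·m.

M_1 = 93.88 kN·m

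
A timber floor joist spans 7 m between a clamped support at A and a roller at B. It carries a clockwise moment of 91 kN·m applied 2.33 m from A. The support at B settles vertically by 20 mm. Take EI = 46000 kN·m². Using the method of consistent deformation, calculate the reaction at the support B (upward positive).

R_B = 2.774 kN

Release the roller at B. Primary structure: cantilever fixed at A.
Downward deflection at the released point B due to the loads:
  clockwise couple 91 at a = 2.33: M₀a(2L − a)/(2EI) = 1237/EI
Tip deflection under a unit load at B: L³/(3EI) = 114.3/EI.
With EI = 46000 kN·m²: δ_0 = 0.026896 m and δ_{BB} = 0.002486 m/kN.
Compatibility — the beam at B must follow the support down by 0.02 m: δ_0 − R_B·δ_{BB} = 0.02, so R_B = (0.026896 − 0.02)/0.002486 = 2.774 kN.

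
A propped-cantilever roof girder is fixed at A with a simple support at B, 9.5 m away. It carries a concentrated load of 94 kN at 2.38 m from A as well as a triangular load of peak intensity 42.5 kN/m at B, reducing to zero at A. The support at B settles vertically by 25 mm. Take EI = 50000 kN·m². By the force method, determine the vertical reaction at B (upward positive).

Choose R_B as the redundant. The primary structure is the cantilever fixed at A.
Primary-structure tip deflection at B by superposition:
  point load 94 at a = 2.38: Pa²(3L − a)/(6EI) = 2318/EI
  triangular load, peak 42.5 at the free end: 11w₀L⁴/(120EI) = 31732/EI
  δ_0 = 34050/EI
Flexibility coefficient — unit upward force at B: δ_{BB} = L³/(3EI) = 285.8/EI.
With EI = 50000 kN·m²: δ_0 = 0.681 m and δ_{BB} = 0.005716 m/kN.
Compatibility — the beam at B must follow the support down by 0.025 m: δ_0 − R_B·δ_{BB} = 0.025, so R_B = (0.681 − 0.025)/0.005716 = 114.8 kN.

R_B = 114.8 kN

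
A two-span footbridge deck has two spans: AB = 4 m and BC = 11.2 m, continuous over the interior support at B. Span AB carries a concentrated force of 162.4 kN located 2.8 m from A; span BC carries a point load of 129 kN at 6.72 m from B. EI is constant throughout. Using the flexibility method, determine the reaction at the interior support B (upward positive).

Take M_B as the redundant. Released structure: two simple spans AB and BC with a hinge at B.
Rotations at B on the released spans (each span's end-slope, ×1/EI):
  span AB: point load 162.4 at a = 2.8: Pab(L + a)/(6LEI) = 154.6/EI
  span BC: point load 129 at a = 6.72: Pab(L + b)/(6LEI) = 906.2/EI
  relative rotation θ_0 = (154.6 + 906.2)/EI = 1061/EI
A unit hogging moment at B produces rotation L₁/(3EI) + L₂/(3EI) = 5.067/EI.
Slope continuity at B: θ_0 = M_B·5.067/EI, so M_B = 1061/5.067 = 209.4 kN·m (hogging).
Span AB, ΣM about A with M_B applied at B: R_B^{AB}·4 = 454.7 + 209.4, so R_B^{AB} = 166 kN and R_A = 162.4 − 166 = -3.621 kN.
Span BC, ΣM about C: R_B^{BC}·11.2 = 577.9 + 209.4, so R_B^{BC} = 70.29 kN and R_C = 129 − 70.29 = 58.71 kN.
R_B = 166 + 70.29 = 236.3 kN.

R_B = 236.3 kN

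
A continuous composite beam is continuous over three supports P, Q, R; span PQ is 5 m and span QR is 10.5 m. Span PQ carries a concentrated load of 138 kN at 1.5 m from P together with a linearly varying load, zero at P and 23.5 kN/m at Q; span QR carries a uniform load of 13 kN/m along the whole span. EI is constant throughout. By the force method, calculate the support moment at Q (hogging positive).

M_Q = 164.4 kN·m

Insert a hinge at Q; M_Q is the redundant, and each span becomes simply supported.
End slopes at the hinge Q, treating each span as simply supported:
  span PQ: point load 138 at a = 1.5: Pab(L + a)/(6LEI) = 157/EI
  span PQ: triangular load, peak 23.5: w₀L³/(45EI) = 65.28/EI
  span QR: UDL 13: wL³/(24EI) = 627/EI
  relative rotation θ_0 = (222.3 + 627)/EI = 849.3/EI
A unit hogging moment at Q produces rotation L₁/(3EI) + L₂/(3EI) = 5.167/EI.
Compatibility: M_Q·(L₁+L₂)/(3EI) = θ_0, giving M_Q = 164.4 kN·m (hogging).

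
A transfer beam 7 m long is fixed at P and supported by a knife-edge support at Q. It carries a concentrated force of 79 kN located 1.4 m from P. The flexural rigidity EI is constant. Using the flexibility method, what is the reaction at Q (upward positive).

R_Q = 4.424 kN

Take the reaction at Q as the redundant and release it; the primary structure is a cantilever fixed at P.
Primary-structure tip deflection at Q by superposition:
  point load 79 at a = 1.4: Pa²(3L − a)/(6EI) = 505.8/EI
Tip deflection under a unit load at Q: L³/(3EI) = 114.3/EI.
The prop prevents deflection at Q: R_Q = δ_0/δ_{QQ} = 505.8/114.3 = 4.424 kN.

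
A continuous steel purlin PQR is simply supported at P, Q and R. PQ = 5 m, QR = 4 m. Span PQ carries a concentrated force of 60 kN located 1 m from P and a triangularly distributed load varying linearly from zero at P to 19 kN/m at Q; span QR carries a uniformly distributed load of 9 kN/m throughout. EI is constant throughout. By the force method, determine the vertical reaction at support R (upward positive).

Take M_Q as the redundant. Released structure: two simple spans PQ and QR with a hinge at Q.
End slopes at the hinge Q, treating each span as simply supported:
  span PQ: point load 60 at a = 1: Pab(L + a)/(6LEI) = 48/EI
  span PQ: triangular load, peak 19: w₀L³/(45EI) = 52.78/EI
  span QR: UDL 9: wL³/(24EI) = 24/EI
  relative rotation θ_0 = (100.8 + 24)/EI = 124.8/EI
A unit hogging moment at Q produces rotation L₁/(3EI) + L₂/(3EI) = 3/EI.
Compatibility: M_Q·(L₁+L₂)/(3EI) = θ_0, giving M_Q = 41.59 kN·m (hogging).
Span QR, ΣM about R: R_Q^{QR}·4 = 72 + 41.59, so R_Q^{QR} = 28.4 kN and R_R = 36 − 28.4 = 7.602 kN.

R_R = 7.602 kN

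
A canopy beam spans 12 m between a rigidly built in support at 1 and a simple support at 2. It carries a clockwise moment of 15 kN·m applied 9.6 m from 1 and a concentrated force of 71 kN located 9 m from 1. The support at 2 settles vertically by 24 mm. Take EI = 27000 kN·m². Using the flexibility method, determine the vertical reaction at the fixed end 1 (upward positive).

Remove the prop at 2; the released (primary) structure is a cantilever built in at 1.
Primary-structure tip deflection at 2 by superposition:
  clockwise couple 15 at a = 9.6: M₀a(2L − a)/(2EI) = 1037/EI
  point load 71 at a = 9: Pa²(3L − a)/(6EI) = 25880/EI
  δ_0 = 26916/EI
Tip deflection under a unit load at 2: L³/(3EI) = 576/EI.
With EI = 27000 kN·m²: δ_0 = 0.9969 m and δ_{22} = 0.021333 m/kN.
Compatibility — the beam at 2 must follow the support down by 0.024 m: δ_0 − R_2·δ_{22} = 0.024, so R_2 = (0.9969 − 0.024)/0.021333 = 45.6 kN.
Vertical equilibrium: R_1 = ΣP − R_2 = 71 − 45.6 = 25.4 kN.

R_1 = 25.4 kN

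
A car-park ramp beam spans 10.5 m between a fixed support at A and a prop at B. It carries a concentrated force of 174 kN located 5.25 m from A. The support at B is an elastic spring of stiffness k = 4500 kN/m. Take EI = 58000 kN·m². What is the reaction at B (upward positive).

Choose R_B as the redundant. The primary structure is the cantilever fixed at A.
Deflection at B on the released cantilever, summing each load's contribution:
  point load 174 at a = 5.25: Pa²(3L − a)/(6EI) = 20982/EI
Flexibility coefficient — unit upward force at B: δ_{BB} = L³/(3EI) = 385.9/EI.
With EI = 58000 kN·m²: δ_0 = 0.36176 m and δ_{BB} = 0.006653 m/kN.
Compatibility — the spring shortens by R_B/k under the reaction it provides: δ_0 − R_B·δ_{BB} = R_B/k. With 1/k = 0.000222 m/kN, R_B = δ_0 / (δ_{BB} + 1/k) = 0.36176 / (0.006653 + 0.000222) = 52.62 kN.

R_B = 52.62 kN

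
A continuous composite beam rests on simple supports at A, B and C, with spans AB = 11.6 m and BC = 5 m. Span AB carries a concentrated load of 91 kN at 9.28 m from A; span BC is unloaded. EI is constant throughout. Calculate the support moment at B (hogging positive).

M_B = 106.2 kN·m

Release continuity at B by inserting a hinge; the redundant is the internal moment M_B. The primary structure is two simply-supported spans AB and BC.
End slopes at the hinge B, treating each span as simply supported:
  span AB: point load 91 at a = 9.28: Pab(L + a)/(6LEI) = 587.8/EI
  relative rotation θ_0 = (587.8 + 0)/EI = 587.8/EI
A unit hogging moment at B produces rotation L₁/(3EI) + L₂/(3EI) = 5.533/EI.
Slope continuity at B: θ_0 = M_B·5.533/EI, so M_B = 587.8/5.533 = 106.2 kN·m (hogging).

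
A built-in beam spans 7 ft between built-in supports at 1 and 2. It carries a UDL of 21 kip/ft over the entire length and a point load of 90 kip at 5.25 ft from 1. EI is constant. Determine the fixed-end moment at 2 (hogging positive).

M_2 = 174.3 kip·ft

Release both end moments; the primary structure is a simply-supported span 12 with redundants M_1 and M_2.
Simple-span end rotations at 1 and 2 under the given loads:
  at 1: UDL 21: wL³/(24EI) = 300.1/EI
  at 2: UDL 21: wL³/(24EI) = 300.1/EI
  at 1: point load 90 at a = 5.25: Pab(L + b)/(6LEI) = 172.3/EI
  at 2: point load 90 at a = 5.25: Pab(L + a)/(6LEI) = 241.2/EI
  θ_10 = 472.4/EI,  θ_20 = 541.3/EI
Flexibility coefficients: a unit moment at one end gives L/(3EI) there and L/(6EI) at the far end, so f₁₁ = f₂₂ = 2.333/EI and f₁₂ = f₂₁ = 1.167/EI.
Compatibility — zero rotation at each built-in end:
  2.333 M_1 + 1.167 M_2 = 472.4
  1.167 M_1 + 2.333 M_2 = 541.3
Solving the pair gives M_1 = 115.3 kip·ft and M_2 = 174.3 kip·ft (hogging).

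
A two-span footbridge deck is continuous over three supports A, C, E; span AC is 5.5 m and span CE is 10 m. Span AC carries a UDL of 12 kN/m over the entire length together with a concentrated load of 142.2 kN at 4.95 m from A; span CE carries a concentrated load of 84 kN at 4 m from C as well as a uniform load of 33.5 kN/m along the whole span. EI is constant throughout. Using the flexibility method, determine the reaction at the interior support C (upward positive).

Take M_C as the redundant. Released structure: two simple spans AC and CE with a hinge at C.
End slopes at the hinge C, treating each span as simply supported:
  span AC: UDL 12: wL³/(24EI) = 83.19/EI
  span AC: point load 142.2 at a = 4.95: Pab(L + a)/(6LEI) = 122.6/EI
  span CE: point load 84 at a = 4: Pab(L + b)/(6LEI) = 537.6/EI
  span CE: UDL 33.5: wL³/(24EI) = 1396/EI
  relative rotation θ_0 = (205.8 + 1933)/EI = 2139/EI
A unit hogging moment at C produces rotation L₁/(3EI) + L₂/(3EI) = 5.167/EI.
Slope continuity at C: θ_0 = M_C·5.167/EI, so M_C = 2139/5.167 = 414 kN·m (hogging).
Span AC, ΣM about A with M_C applied at C: R_C^{AC}·5.5 = 885.4 + 414, so R_C^{AC} = 236.3 kN and R_A = 208.2 − 236.3 = -28.06 kN.
Span CE, ΣM about E: R_C^{CE}·10 = 2179 + 414, so R_C^{CE} = 259.3 kN and R_E = 419 − 259.3 = 159.7 kN.
R_C = 236.3 + 259.3 = 495.6 kN.

R_C = 495.6 kN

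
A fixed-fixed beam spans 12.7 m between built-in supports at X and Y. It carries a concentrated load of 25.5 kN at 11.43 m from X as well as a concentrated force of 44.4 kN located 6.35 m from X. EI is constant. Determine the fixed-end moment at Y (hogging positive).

M_Y = 96.72 kN·m

Take the two fixed-end moments M_X, M_Y as redundants; the released structure is the simple span XY.
Simple-span end rotations at X and Y under the given loads:
  at X: point load 25.5 at a = 11.43: Pab(L + b)/(6LEI) = 67.86/EI
  at Y: point load 25.5 at a = 11.43: Pab(L + a)/(6LEI) = 117.2/EI
  at X: point load 44.4 at a = 6.35: Pab(L + b)/(6LEI) = 447.6/EI
  at Y: point load 44.4 at a = 6.35: Pab(L + a)/(6LEI) = 447.6/EI
  θ_X0 = 515.4/EI,  θ_Y0 = 564.8/EI
Flexibility coefficients: a unit moment at one end gives L/(3EI) there and L/(6EI) at the far end, so f₁₁ = f₂₂ = 4.233/EI and f₁₂ = f₂₁ = 2.117/EI.
Compatibility — zero rotation at each built-in end:
  4.233 M_X + 2.117 M_Y = 515.4
  2.117 M_X + 4.233 M_Y = 564.8
Solving the pair gives M_X = 73.4 kN·m and M_Y = 96.72 kN·m (hogging).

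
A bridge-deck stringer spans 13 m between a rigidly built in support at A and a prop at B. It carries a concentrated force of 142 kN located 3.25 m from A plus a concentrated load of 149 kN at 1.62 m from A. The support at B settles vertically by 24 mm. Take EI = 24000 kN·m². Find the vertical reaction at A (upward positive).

R_A = 276.3 kN

Release the roller at B. Primary structure: cantilever fixed at A.
Deflection at B on the released cantilever, summing each load's contribution:
  point load 142 at a = 3.25: Pa²(3L − a)/(6EI) = 8937/EI
  point load 149 at a = 1.62: Pa²(3L − a)/(6EI) = 2436/EI
  δ_0 = 11373/EI
Flexibility coefficient — unit upward force at B: δ_{BB} = L³/(3EI) = 732.3/EI.
With EI = 24000 kN·m²: δ_0 = 0.47387 m and δ_{BB} = 0.030514 m/kN.
Compatibility — the beam at B must follow the support down by 0.024 m: δ_0 − R_B·δ_{BB} = 0.024, so R_B = (0.47387 − 0.024)/0.030514 = 14.74 kN.
Vertical equilibrium: R_A = ΣP − R_B = 291 − 14.74 = 276.3 kN.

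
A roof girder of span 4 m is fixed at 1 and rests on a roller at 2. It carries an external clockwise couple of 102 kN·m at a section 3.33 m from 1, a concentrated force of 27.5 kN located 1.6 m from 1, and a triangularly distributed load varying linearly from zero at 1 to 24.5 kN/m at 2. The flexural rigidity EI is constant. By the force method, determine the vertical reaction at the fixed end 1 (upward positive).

Release the roller at 2. Primary structure: cantilever fixed at 1.
Downward deflection at the released point 2 due to the loads:
  clockwise couple 102 at a = 3.33: M₀a(2L − a)/(2EI) = 793.1/EI
  point load 27.5 at a = 1.6: Pa²(3L − a)/(6EI) = 122/EI
  triangular load, peak 24.5 at the free end: 11w₀L⁴/(120EI) = 574.9/EI
  δ_0 = 1490/EI
Flexibility coefficient — unit upward force at 2: δ_{22} = L³/(3EI) = 21.33/EI.
The prop prevents deflection at 2: R_2 = δ_0/δ_{22} = 1490/21.33 = 69.85 kN.
Vertical equilibrium: R_1 = ΣP − R_2 = 76.5 − 69.85 = 6.653 kN.

R_1 = 6.653 kN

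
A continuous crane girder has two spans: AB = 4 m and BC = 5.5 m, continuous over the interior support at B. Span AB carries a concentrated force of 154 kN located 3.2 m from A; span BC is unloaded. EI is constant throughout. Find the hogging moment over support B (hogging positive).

Take M_B as the redundant. Released structure: two simple spans AB and BC with a hinge at B.
Rotations at B on the released spans (each span's end-slope, ×1/EI):
  span AB: point load 154 at a = 3.2: Pab(L + a)/(6LEI) = 118.3/EI
  relative rotation θ_0 = (118.3 + 0)/EI = 118.3/EI
A unit hogging moment at B produces rotation L₁/(3EI) + L₂/(3EI) = 3.167/EI.
Compatibility: M_B·(L₁+L₂)/(3EI) = θ_0, giving M_B = 37.35 kN·m (hogging).

M_B = 37.35 kN·m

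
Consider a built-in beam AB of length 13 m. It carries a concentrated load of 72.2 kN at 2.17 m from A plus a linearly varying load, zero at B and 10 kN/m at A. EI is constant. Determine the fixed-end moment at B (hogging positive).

Take the two fixed-end moments M_A, M_B as redundants; the released structure is the simple span AB.
End rotations of the released simple span under the applied load (×1/EI):
  at A: point load 72.2 at a = 2.17: Pab(L + b)/(6LEI) = 518.4/EI
  at B: point load 72.2 at a = 2.17: Pab(L + a)/(6LEI) = 330/EI
  at A: triangular load, peak 10: w₀L³/(45EI) = 488.2/EI
  at B: triangular load, peak 10: 7w₀L³/(360EI) = 427.2/EI
  θ_A0 = 1007/EI,  θ_B0 = 757.2/EI
Flexibility coefficients: a unit moment at one end gives L/(3EI) there and L/(6EI) at the far end, so f₁₁ = f₂₂ = 4.333/EI and f₁₂ = f₂₁ = 2.167/EI.
Compatibility — zero rotation at each built-in end:
  4.333 M_A + 2.167 M_B = 1007
  2.167 M_A + 4.333 M_B = 757.2
Solving the pair gives M_A = 193.2 kN·m and M_B = 78.12 kN·m (hogging).

M_B = 78.12 kN·m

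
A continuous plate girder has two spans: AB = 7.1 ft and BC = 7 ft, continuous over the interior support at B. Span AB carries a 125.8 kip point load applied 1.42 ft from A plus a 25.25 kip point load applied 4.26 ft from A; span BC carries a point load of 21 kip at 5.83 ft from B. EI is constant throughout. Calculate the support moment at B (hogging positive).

M_B = 66.44 kip·ft

Insert a hinge at B; M_B is the redundant, and each span becomes simply supported.
Discontinuity in slope at B on the released structure — sum the simple-span end rotations:
  span AB: point load 125.8 at a = 1.42: Pab(L + a)/(6LEI) = 202.9/EI
  span AB: point load 25.25 at a = 4.26: Pab(L + a)/(6LEI) = 81.46/EI
  span BC: point load 21 at a = 5.83: Pab(L + b)/(6LEI) = 27.86/EI
  relative rotation θ_0 = (284.4 + 27.86)/EI = 312.3/EI
A unit hogging moment at B produces rotation L₁/(3EI) + L₂/(3EI) = 4.7/EI.
Slope continuity at B: θ_0 = M_B·4.7/EI, so M_B = 312.3/4.7 = 66.44 kip·ft (hogging).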